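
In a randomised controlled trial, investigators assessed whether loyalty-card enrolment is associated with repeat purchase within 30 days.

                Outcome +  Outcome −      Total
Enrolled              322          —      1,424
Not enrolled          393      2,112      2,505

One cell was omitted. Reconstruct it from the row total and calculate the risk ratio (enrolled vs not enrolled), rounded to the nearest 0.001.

1.441

The missing cell is in the exposed row: 1424 − 322 = 1102.
So a = 322, b = 1102, c = 393, d = 2112.
RR = [a/(a+b)] / [c/(c+d)] = (322/1424) / (393/2505) = 0.22612/0.15689 = 1.44132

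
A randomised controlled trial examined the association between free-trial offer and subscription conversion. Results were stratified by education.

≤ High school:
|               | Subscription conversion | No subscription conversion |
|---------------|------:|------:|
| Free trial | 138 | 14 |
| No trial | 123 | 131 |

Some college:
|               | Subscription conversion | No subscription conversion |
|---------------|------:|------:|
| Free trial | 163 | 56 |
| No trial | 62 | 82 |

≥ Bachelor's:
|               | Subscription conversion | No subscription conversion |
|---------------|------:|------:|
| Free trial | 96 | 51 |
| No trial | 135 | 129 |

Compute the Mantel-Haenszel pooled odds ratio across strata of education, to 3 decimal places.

3.648

OR_MH = Σ(aᵢdᵢ/nᵢ) / Σ(bᵢcᵢ/nᵢ), where nᵢ is the stratum total.
Stratum 1 (≤ High school): n = 406; a·d/n = 138·131/406 = 44.5271; b·c/n = 14·123/406 = 4.2414
Stratum 2 (Some college): n = 363; a·d/n = 163·82/363 = 36.8209; b·c/n = 56·62/363 = 9.5647
Stratum 3 (≥ Bachelor's): n = 411; a·d/n = 96·129/411 = 30.1314; b·c/n = 51·135/411 = 16.7518
OR_MH = (44.5271 + 36.8209 + 30.1314) / (4.2414 + 9.5647 + 16.7518) = 111.4794 / 30.5579 = 3.64813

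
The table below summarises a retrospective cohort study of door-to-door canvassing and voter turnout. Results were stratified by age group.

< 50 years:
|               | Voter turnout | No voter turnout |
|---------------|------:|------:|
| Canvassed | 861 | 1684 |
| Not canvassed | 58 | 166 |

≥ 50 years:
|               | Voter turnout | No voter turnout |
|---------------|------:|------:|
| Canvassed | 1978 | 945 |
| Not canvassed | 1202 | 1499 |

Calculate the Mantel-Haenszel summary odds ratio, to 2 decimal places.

2.44

OR_MH = Σ(aᵢdᵢ/nᵢ) / Σ(bᵢcᵢ/nᵢ), where nᵢ is the stratum total.
Stratum 1 (< 50 years): n = 2769; a·d/n = 861·166/2769 = 51.6165; b·c/n = 1684·58/2769 = 35.2734
Stratum 2 (≥ 50 years): n = 5624; a·d/n = 1978·1499/5624 = 527.2087; b·c/n = 945·1202/5624 = 201.9719
OR_MH = (51.6165 + 527.2087) / (35.2734 + 201.9719) = 578.8252 / 237.2453 = 2.43978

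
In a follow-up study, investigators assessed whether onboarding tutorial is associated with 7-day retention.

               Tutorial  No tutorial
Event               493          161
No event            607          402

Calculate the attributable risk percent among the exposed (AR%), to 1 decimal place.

Reading the table with exposure as columns: a = 493 (Tutorial, case), b = 607 (Tutorial, non-case), c = 161 (No tutorial, case), d = 402.
Risk in exposed = 493/1100 = 0.44818; risk in unexposed = 161/563 = 0.28597.
RR = 0.44818/0.28597 = 1.56724
AR% = (RR − 1)/RR × 100 = (1.56724 − 1)/1.56724 × 100 = 36.1937%

36.2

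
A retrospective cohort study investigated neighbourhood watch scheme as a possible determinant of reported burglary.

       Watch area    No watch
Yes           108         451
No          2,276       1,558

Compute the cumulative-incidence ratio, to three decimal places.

Reading the table with exposure as columns: a = 108 (Watch area, case), b = 2276 (Watch area, non-case), c = 451 (No watch, case), d = 1558.
Risk in exposed = 108/2384 = 0.04530; risk in unexposed = 451/2009 = 0.22449.
RR = 0.04530 / 0.22449 = 0.20180
The risk is 80% lower among the exposed than among the unexposed.

0.202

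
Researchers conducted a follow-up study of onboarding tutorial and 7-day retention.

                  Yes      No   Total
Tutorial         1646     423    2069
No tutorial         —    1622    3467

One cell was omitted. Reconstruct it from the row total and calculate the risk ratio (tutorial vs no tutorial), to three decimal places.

The missing cell is in the unexposed row: 3467 − 1622 = 1845.
So a = 1646, b = 423, c = 1845, d = 1622.
RR = [a/(a+b)] / [c/(c+d)] = (1646/2069) / (1845/3467) = 0.79555/0.53216 = 1.49495

1.495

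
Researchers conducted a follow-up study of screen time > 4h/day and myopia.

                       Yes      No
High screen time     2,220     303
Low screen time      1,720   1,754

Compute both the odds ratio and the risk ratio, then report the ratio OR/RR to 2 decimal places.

Cells: a = 2220, b = 303, c = 1720, d = 1754.
OR = (2220·1754)/(303·1720) = 3893880/521160 = 7.47156
Risk in exposed = 2220/2523 = 0.87990; risk in unexposed = 1720/3474 = 0.49511; RR = 1.77720
OR/RR = 7.47156 / 1.77720 = 4.20411
The outcome is not rare, so the OR lies further from 1 than the RR.

4.20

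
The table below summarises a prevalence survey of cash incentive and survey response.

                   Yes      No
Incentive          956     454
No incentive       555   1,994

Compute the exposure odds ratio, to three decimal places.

Cells: a = 956, b = 454, c = 555, d = 1994.
OR = (a·d)/(b·c) = (956 × 1994) / (454 × 555) = 1906264 / 251970 = 7.56544
The odds of survey response are about 7.57 times as high in the incentive group.

7.565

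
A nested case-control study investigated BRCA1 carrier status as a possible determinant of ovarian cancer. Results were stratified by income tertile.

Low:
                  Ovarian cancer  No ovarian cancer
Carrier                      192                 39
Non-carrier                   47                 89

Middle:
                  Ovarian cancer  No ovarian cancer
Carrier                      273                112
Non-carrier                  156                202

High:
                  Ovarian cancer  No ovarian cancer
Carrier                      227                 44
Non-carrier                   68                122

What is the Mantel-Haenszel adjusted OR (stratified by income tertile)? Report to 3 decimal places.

OR_MH = Σ(aᵢdᵢ/nᵢ) / Σ(bᵢcᵢ/nᵢ), where nᵢ is the stratum total.
Stratum 1 (Low): n = 367; a·d/n = 192·89/367 = 46.5613; b·c/n = 39·47/367 = 4.9946
Stratum 2 (Middle): n = 743; a·d/n = 273·202/743 = 74.2207; b·c/n = 112·156/743 = 23.5155
Stratum 3 (High): n = 461; a·d/n = 227·122/461 = 60.0738; b·c/n = 44·68/461 = 6.4902
OR_MH = (46.5613 + 74.2207 + 60.0738) / (4.9946 + 23.5155 + 6.4902) = 180.8558 / 35.0003 = 5.16727

5.167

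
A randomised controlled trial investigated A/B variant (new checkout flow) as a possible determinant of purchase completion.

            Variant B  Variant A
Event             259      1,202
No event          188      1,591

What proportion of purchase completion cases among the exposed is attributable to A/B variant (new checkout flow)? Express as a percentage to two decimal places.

25.73

Reading the table with exposure as columns: a = 259 (Variant B, case), b = 188 (Variant B, non-case), c = 1202 (Variant A, case), d = 1591.
Risk in exposed = 259/447 = 0.57942; risk in unexposed = 1202/2793 = 0.43036.
RR = 0.57942/0.43036 = 1.34635
AR% = (RR − 1)/RR × 100 = (1.34635 − 1)/1.34635 × 100 = 25.7252%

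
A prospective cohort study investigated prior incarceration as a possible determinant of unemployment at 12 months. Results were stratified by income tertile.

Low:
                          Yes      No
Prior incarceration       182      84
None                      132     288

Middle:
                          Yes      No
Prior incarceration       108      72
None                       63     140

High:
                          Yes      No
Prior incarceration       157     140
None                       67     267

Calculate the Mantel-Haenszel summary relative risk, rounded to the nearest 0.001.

RR_MH = Σ(aᵢ·n₀ᵢ/nᵢ) / Σ(cᵢ·n₁ᵢ/nᵢ), with n₁ᵢ = aᵢ+bᵢ (exposed), n₀ᵢ = cᵢ+dᵢ (unexposed), nᵢ = n₁ᵢ+n₀ᵢ.
Stratum 1 (Low): n₁ = 266, n₀ = 420, n = 686; a·n₀/n = 182·420/686 = 111.4286; c·n₁/n = 132·266/686 = 51.1837
Stratum 2 (Middle): n₁ = 180, n₀ = 203, n = 383; a·n₀/n = 108·203/383 = 57.2428; c·n₁/n = 63·180/383 = 29.6084
Stratum 3 (High): n₁ = 297, n₀ = 334, n = 631; a·n₀/n = 157·334/631 = 83.1030; c·n₁/n = 67·297/631 = 31.5357
RR_MH = (111.4286 + 57.2428 + 83.1030) / (51.1837 + 29.6084 + 31.5357) = 251.7744 / 112.3277 = 2.24143

2.241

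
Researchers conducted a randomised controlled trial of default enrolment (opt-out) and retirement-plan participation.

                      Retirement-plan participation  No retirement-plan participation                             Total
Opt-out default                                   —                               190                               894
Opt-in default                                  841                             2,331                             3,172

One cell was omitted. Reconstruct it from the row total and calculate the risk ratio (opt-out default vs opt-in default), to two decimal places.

The missing cell is in the exposed row: 894 − 190 = 704.
So a = 704, b = 190, c = 841, d = 2331.
RR = [a/(a+b)] / [c/(c+d)] = (704/894) / (841/3172) = 0.78747/0.26513 = 2.97011

2.97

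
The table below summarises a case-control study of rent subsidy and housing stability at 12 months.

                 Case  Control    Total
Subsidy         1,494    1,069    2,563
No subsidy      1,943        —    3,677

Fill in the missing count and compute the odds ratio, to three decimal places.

The missing cell is in the unexposed row: 3677 − 1943 = 1734.
So a = 1494, b = 1069, c = 1943, d = 1734.
OR = (a·d)/(b·c) = (1494 × 1734) / (1069 × 1943) = 2590596 / 2077067 = 1.24724

1.247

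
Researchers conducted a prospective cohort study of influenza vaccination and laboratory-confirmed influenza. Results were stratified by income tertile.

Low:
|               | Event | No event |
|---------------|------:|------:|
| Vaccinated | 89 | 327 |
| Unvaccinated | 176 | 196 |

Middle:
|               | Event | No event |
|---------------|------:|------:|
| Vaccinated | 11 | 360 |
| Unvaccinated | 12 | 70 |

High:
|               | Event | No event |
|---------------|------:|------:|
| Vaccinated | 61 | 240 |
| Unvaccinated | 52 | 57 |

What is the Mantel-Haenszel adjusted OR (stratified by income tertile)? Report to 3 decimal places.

0.286

OR_MH = Σ(aᵢdᵢ/nᵢ) / Σ(bᵢcᵢ/nᵢ), where nᵢ is the stratum total.
Stratum 1 (Low): n = 788; a·d/n = 89·196/788 = 22.1371; b·c/n = 327·176/788 = 73.0355
Stratum 2 (Middle): n = 453; a·d/n = 11·70/453 = 1.6998; b·c/n = 360·12/453 = 9.5364
Stratum 3 (High): n = 410; a·d/n = 61·57/410 = 8.4805; b·c/n = 240·52/410 = 30.4390
OR_MH = (22.1371 + 1.6998 + 8.4805) / (73.0355 + 9.5364 + 30.4390) = 32.3173 / 113.0110 = 0.28597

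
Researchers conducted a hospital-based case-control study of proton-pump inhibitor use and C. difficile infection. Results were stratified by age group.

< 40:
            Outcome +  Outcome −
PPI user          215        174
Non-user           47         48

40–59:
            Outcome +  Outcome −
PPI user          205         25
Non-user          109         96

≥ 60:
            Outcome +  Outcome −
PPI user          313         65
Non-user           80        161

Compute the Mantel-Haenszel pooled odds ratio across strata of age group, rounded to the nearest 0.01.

4.69

OR_MH = Σ(aᵢdᵢ/nᵢ) / Σ(bᵢcᵢ/nᵢ), where nᵢ is the stratum total.
Stratum 1 (< 40): n = 484; a·d/n = 215·48/484 = 21.3223; b·c/n = 174·47/484 = 16.8967
Stratum 2 (40–59): n = 435; a·d/n = 205·96/435 = 45.2414; b·c/n = 25·109/435 = 6.2644
Stratum 3 (≥ 60): n = 619; a·d/n = 313·161/619 = 81.4103; b·c/n = 65·80/619 = 8.4006
OR_MH = (21.3223 + 45.2414 + 81.4103) / (16.8967 + 6.2644 + 8.4006) = 147.9740 / 31.5617 = 4.68840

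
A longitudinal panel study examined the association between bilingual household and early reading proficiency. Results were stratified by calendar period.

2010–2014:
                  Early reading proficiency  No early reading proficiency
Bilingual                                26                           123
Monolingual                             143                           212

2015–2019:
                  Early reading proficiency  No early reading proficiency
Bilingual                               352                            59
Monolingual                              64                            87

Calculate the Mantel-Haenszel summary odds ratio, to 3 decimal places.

1.572

OR_MH = Σ(aᵢdᵢ/nᵢ) / Σ(bᵢcᵢ/nᵢ), where nᵢ is the stratum total.
Stratum 1 (2010–2014): n = 504; a·d/n = 26·212/504 = 10.9365; b·c/n = 123·143/504 = 34.8988
Stratum 2 (2015–2019): n = 562; a·d/n = 352·87/562 = 54.4911; b·c/n = 59·64/562 = 6.7189
OR_MH = (10.9365 + 54.4911) / (34.8988 + 6.7189) = 65.4276 / 41.6177 = 1.57211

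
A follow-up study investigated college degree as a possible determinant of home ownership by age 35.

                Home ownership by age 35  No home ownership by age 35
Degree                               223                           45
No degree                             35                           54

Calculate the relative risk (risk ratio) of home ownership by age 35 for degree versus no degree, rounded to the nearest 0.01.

Cells: a = 223, b = 45, c = 35, d = 54.
Risk in exposed = 223/268 = 0.83209; risk in unexposed = 35/89 = 0.39326.
RR = 0.83209 / 0.39326 = 2.11588
The risk among the exposed is 2.12 times that among the unexposed.

2.12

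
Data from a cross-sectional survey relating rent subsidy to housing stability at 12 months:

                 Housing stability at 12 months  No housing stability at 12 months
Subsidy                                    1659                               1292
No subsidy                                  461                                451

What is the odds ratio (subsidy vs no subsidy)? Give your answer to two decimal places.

1.26

Cells: a = 1659, b = 1292, c = 461, d = 451.
OR = (a·d)/(b·c) = (1659 × 451) / (1292 × 461) = 748209 / 595612 = 1.25620
The odds of housing stability at 12 months are about 1.26 times as high in the subsidy group.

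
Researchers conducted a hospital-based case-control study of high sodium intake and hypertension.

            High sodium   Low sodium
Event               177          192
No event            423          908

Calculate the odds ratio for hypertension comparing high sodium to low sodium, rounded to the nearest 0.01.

Reading the table with exposure as columns: a = 177 (High sodium, case), b = 423 (High sodium, non-case), c = 192 (Low sodium, case), d = 908.
OR = (a·d)/(b·c) = (177 × 908) / (423 × 192) = 160716 / 81216 = 1.97887
The odds of hypertension are about 1.98 times as high in the high sodium group.

1.98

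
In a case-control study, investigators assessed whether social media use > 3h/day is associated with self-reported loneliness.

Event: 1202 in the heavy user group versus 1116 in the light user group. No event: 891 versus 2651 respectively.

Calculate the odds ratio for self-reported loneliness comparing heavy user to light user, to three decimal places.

3.205

From the description: a = 1202, b = 891, c = 1116, d = 2651.
OR = (a·d)/(b·c) = (1202 × 2651) / (891 × 1116) = 3186502 / 994356 = 3.20459
The odds of self-reported loneliness are about 3.20 times as high in the heavy user group.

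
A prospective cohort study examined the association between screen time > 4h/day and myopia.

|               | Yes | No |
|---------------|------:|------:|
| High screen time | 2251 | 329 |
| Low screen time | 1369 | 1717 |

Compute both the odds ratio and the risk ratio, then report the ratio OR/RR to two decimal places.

4.36

Cells: a = 2251, b = 329, c = 1369, d = 1717.
OR = (2251·1717)/(329·1369) = 3864967/450401 = 8.58117
Risk in exposed = 2251/2580 = 0.87248; risk in unexposed = 1369/3086 = 0.44362; RR = 1.96675
OR/RR = 8.58117 / 1.96675 = 4.36313
The outcome is not rare, so the OR lies further from 1 than the RR.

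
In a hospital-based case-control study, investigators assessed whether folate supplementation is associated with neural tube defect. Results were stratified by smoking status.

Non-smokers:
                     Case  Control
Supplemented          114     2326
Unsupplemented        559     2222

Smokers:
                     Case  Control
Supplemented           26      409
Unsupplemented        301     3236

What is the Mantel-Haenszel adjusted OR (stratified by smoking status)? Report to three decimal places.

0.249

OR_MH = Σ(aᵢdᵢ/nᵢ) / Σ(bᵢcᵢ/nᵢ), where nᵢ is the stratum total.
Stratum 1 (Non-smokers): n = 5221; a·d/n = 114·2222/5221 = 48.5171; b·c/n = 2326·559/5221 = 249.0393
Stratum 2 (Smokers): n = 3972; a·d/n = 26·3236/3972 = 21.1823; b·c/n = 409·301/3972 = 30.9942
OR_MH = (48.5171 + 21.1823) / (249.0393 + 30.9942) = 69.6994 / 280.0335 = 0.24890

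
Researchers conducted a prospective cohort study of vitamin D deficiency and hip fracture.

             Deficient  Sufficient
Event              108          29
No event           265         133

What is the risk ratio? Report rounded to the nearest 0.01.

Reading the table with exposure as columns: a = 108 (Deficient, case), b = 265 (Deficient, non-case), c = 29 (Sufficient, case), d = 133.
Risk in exposed = 108/373 = 0.28954; risk in unexposed = 29/162 = 0.17901.
RR = 0.28954 / 0.17901 = 1.61745
The risk among the exposed is 1.62 times that among the unexposed.

1.62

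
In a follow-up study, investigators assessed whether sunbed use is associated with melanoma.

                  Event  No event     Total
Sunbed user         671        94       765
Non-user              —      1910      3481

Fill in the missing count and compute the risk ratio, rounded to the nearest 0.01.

1.94

The missing cell is in the unexposed row: 3481 − 1910 = 1571.
So a = 671, b = 94, c = 1571, d = 1910.
RR = [a/(a+b)] / [c/(c+d)] = (671/765) / (1571/3481) = 0.87712/0.45131 = 1.94352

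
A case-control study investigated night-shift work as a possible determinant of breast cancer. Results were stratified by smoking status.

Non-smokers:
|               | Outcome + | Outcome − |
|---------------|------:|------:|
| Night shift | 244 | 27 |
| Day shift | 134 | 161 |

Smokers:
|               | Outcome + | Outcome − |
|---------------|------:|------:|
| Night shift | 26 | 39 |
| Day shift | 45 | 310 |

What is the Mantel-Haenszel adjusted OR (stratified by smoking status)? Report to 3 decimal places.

OR_MH = Σ(aᵢdᵢ/nᵢ) / Σ(bᵢcᵢ/nᵢ), where nᵢ is the stratum total.
Stratum 1 (Non-smokers): n = 566; a·d/n = 244·161/566 = 69.4064; b·c/n = 27·134/566 = 6.3922
Stratum 2 (Smokers): n = 420; a·d/n = 26·310/420 = 19.1905; b·c/n = 39·45/420 = 4.1786
OR_MH = (69.4064 + 19.1905) / (6.3922 + 4.1786) = 88.5968 / 10.5708 = 8.38128

8.381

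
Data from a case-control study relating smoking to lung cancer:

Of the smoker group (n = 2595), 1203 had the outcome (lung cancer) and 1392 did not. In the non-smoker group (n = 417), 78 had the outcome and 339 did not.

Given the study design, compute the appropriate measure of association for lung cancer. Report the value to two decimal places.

From the description: a = 1203, b = 1392, c = 78, d = 339.
This is a case-control study: participants were sampled on outcome status, so risks in the source population cannot be estimated directly — relative risk is not valid here. The odds ratio is the appropriate measure.
OR = (a·d)/(b·c) = (1203 × 339) / (1392 × 78) = 407817 / 108576 = 3.75605

3.76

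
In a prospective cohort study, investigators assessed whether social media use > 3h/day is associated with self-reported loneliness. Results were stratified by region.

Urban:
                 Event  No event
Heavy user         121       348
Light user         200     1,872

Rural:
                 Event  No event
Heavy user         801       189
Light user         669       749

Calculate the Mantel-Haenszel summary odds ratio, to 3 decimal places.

OR_MH = Σ(aᵢdᵢ/nᵢ) / Σ(bᵢcᵢ/nᵢ), where nᵢ is the stratum total.
Stratum 1 (Urban): n = 2541; a·d/n = 121·1872/2541 = 89.1429; b·c/n = 348·200/2541 = 27.3908
Stratum 2 (Rural): n = 2408; a·d/n = 801·749/2408 = 249.1483; b·c/n = 189·669/2408 = 52.5087
OR_MH = (89.1429 + 249.1483) / (27.3908 + 52.5087) = 338.2911 / 79.8995 = 4.23396

4.234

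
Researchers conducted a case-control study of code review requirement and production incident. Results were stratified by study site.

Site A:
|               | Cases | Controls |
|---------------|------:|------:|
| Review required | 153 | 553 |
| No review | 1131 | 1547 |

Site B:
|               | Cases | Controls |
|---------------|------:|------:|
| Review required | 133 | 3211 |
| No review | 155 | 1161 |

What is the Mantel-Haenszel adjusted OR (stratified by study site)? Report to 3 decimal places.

OR_MH = Σ(aᵢdᵢ/nᵢ) / Σ(bᵢcᵢ/nᵢ), where nᵢ is the stratum total.
Stratum 1 (Site A): n = 3384; a·d/n = 153·1547/3384 = 69.9441; b·c/n = 553·1131/3384 = 184.8236
Stratum 2 (Site B): n = 4660; a·d/n = 133·1161/4660 = 33.1358; b·c/n = 3211·155/4660 = 106.8036
OR_MH = (69.9441 + 33.1358) / (184.8236 + 106.8036) = 103.0800 / 291.6272 = 0.35346

0.353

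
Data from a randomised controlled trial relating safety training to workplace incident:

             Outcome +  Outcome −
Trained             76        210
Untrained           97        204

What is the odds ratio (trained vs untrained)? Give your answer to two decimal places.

Cells: a = 76, b = 210, c = 97, d = 204.
OR = (a·d)/(b·c) = (76 × 204) / (210 × 97) = 15504 / 20370 = 0.76112
Exposure is associated with lower odds of workplace incident (OR = 0.76 < 1).

0.76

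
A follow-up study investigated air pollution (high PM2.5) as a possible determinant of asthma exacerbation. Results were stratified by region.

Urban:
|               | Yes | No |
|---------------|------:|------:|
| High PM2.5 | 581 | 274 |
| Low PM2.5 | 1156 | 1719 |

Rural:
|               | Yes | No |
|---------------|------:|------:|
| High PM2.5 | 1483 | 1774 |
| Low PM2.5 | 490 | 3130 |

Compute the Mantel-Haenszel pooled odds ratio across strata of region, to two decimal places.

OR_MH = Σ(aᵢdᵢ/nᵢ) / Σ(bᵢcᵢ/nᵢ), where nᵢ is the stratum total.
Stratum 1 (Urban): n = 3730; a·d/n = 581·1719/3730 = 267.7584; b·c/n = 274·1156/3730 = 84.9180
Stratum 2 (Rural): n = 6877; a·d/n = 1483·3130/6877 = 674.9731; b·c/n = 1774·490/6877 = 126.4010
OR_MH = (267.7584 + 674.9731) / (84.9180 + 126.4010) = 942.7315 / 211.3190 = 4.46118

4.46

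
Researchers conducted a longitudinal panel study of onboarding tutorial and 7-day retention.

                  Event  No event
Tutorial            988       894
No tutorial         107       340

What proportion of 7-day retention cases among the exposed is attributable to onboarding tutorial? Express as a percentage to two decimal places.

Cells: a = 988, b = 894, c = 107, d = 340.
Risk in exposed = 988/1882 = 0.52497; risk in unexposed = 107/447 = 0.23937.
RR = 0.52497/0.23937 = 2.19311
AR% = (RR − 1)/RR × 100 = (2.19311 − 1)/2.19311 × 100 = 54.4027%

54.40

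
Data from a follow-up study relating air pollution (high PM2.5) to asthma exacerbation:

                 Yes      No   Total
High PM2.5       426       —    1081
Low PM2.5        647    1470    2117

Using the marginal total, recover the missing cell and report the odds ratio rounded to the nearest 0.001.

1.478

The missing cell is in the exposed row: 1081 − 426 = 655.
So a = 426, b = 655, c = 647, d = 1470.
OR = (a·d)/(b·c) = (426 × 1470) / (655 × 647) = 626220 / 423785 = 1.47768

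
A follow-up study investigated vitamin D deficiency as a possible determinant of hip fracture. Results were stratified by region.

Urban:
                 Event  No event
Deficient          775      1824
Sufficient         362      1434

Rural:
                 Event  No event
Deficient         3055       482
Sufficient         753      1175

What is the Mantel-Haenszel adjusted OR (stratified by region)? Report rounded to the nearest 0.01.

OR_MH = Σ(aᵢdᵢ/nᵢ) / Σ(bᵢcᵢ/nᵢ), where nᵢ is the stratum total.
Stratum 1 (Urban): n = 4395; a·d/n = 775·1434/4395 = 252.8669; b·c/n = 1824·362/4395 = 150.2362
Stratum 2 (Rural): n = 5465; a·d/n = 3055·1175/5465 = 656.8390; b·c/n = 482·753/5465 = 66.4128
OR_MH = (252.8669 + 656.8390) / (150.2362 + 66.4128) = 909.7059 / 216.6490 = 4.19899

4.20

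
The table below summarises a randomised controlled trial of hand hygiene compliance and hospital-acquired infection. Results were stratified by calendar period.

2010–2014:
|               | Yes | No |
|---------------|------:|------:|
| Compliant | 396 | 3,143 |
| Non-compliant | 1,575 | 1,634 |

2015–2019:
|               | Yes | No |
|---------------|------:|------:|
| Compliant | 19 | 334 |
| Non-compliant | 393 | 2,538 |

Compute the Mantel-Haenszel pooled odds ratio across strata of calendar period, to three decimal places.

OR_MH = Σ(aᵢdᵢ/nᵢ) / Σ(bᵢcᵢ/nᵢ), where nᵢ is the stratum total.
Stratum 1 (2010–2014): n = 6748; a·d/n = 396·1634/6748 = 95.8897; b·c/n = 3143·1575/6748 = 733.5840
Stratum 2 (2015–2019): n = 3284; a·d/n = 19·2538/3284 = 14.6839; b·c/n = 334·393/3284 = 39.9702
OR_MH = (95.8897 + 14.6839) / (733.5840 + 39.9702) = 110.5737 / 773.5542 = 0.14294

0.143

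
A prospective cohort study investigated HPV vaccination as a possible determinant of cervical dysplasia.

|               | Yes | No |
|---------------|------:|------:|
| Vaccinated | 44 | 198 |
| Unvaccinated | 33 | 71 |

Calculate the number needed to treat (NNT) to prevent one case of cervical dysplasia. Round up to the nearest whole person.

8

Risk in treated group = 44/242 = 0.18182; risk in control = 33/104 = 0.31731.
Absolute risk reduction = 0.31731 − 0.18182 = 0.13549
NNT = 1 / ARR = 1 / 0.13549 = 7.381 → round up → 8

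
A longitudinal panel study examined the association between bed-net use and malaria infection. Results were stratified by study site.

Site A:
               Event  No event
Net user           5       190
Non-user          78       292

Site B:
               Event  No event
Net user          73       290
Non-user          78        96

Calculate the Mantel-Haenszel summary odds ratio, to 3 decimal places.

OR_MH = Σ(aᵢdᵢ/nᵢ) / Σ(bᵢcᵢ/nᵢ), where nᵢ is the stratum total.
Stratum 1 (Site A): n = 565; a·d/n = 5·292/565 = 2.5841; b·c/n = 190·78/565 = 26.2301
Stratum 2 (Site B): n = 537; a·d/n = 73·96/537 = 13.0503; b·c/n = 290·78/537 = 42.1229
OR_MH = (2.5841 + 13.0503) / (26.2301 + 42.1229) = 15.6344 / 68.3530 = 0.22873

0.229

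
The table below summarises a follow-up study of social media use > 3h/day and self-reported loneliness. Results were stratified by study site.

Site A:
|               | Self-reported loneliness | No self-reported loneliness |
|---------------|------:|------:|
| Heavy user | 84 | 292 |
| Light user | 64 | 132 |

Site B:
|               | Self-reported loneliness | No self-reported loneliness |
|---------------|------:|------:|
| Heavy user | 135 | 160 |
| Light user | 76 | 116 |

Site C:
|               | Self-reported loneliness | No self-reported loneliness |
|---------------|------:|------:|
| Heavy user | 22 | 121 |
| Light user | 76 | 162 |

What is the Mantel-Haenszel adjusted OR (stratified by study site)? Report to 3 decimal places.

OR_MH = Σ(aᵢdᵢ/nᵢ) / Σ(bᵢcᵢ/nᵢ), where nᵢ is the stratum total.
Stratum 1 (Site A): n = 572; a·d/n = 84·132/572 = 19.3846; b·c/n = 292·64/572 = 32.6713
Stratum 2 (Site B): n = 487; a·d/n = 135·116/487 = 32.1561; b·c/n = 160·76/487 = 24.9692
Stratum 3 (Site C): n = 381; a·d/n = 22·162/381 = 9.3543; b·c/n = 121·76/381 = 24.1365
OR_MH = (19.3846 + 32.1561 + 9.3543) / (32.6713 + 24.9692 + 24.1365) = 60.8950 / 81.7770 = 0.74465

0.745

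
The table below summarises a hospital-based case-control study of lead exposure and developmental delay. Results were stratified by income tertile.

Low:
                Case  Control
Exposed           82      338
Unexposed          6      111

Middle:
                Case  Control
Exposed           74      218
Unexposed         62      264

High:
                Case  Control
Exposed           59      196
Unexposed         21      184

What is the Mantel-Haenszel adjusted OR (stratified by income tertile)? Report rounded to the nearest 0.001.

2.086

OR_MH = Σ(aᵢdᵢ/nᵢ) / Σ(bᵢcᵢ/nᵢ), where nᵢ is the stratum total.
Stratum 1 (Low): n = 537; a·d/n = 82·111/537 = 16.9497; b·c/n = 338·6/537 = 3.7765
Stratum 2 (Middle): n = 618; a·d/n = 74·264/618 = 31.6117; b·c/n = 218·62/618 = 21.8706
Stratum 3 (High): n = 460; a·d/n = 59·184/460 = 23.6000; b·c/n = 196·21/460 = 8.9478
OR_MH = (16.9497 + 31.6117 + 23.6000) / (3.7765 + 21.8706 + 8.9478) = 72.1614 / 34.5949 = 2.08590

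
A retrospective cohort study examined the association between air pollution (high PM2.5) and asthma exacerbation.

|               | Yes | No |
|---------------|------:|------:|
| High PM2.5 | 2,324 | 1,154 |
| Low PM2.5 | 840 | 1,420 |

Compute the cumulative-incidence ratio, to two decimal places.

Cells: a = 2324, b = 1154, c = 840, d = 1420.
Risk in exposed = 2324/3478 = 0.66820; risk in unexposed = 840/2260 = 0.37168.
RR = 0.66820 / 0.37168 = 1.79778
The risk among the exposed is 1.80 times that among the unexposed.

1.80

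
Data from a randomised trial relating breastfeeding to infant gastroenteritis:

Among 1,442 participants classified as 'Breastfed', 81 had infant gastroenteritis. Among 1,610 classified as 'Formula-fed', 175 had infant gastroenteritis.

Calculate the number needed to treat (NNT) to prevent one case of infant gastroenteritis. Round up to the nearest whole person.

20

Risk in treated group = 81/1442 = 0.05617; risk in control = 175/1610 = 0.10870.
Absolute risk reduction = 0.10870 − 0.05617 = 0.05252
NNT = 1 / ARR = 1 / 0.05252 = 19.039 → round up → 20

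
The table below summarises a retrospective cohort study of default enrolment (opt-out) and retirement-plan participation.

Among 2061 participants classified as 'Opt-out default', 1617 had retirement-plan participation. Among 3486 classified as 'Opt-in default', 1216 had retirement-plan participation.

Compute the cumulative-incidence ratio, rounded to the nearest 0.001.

2.249

From the description: a = 1617, b = 444, c = 1216, d = 2270.
Risk in exposed = 1617/2061 = 0.78457; risk in unexposed = 1216/3486 = 0.34882.
RR = 0.78457 / 0.34882 = 2.24919
The risk among the exposed is 2.25 times that among the unexposed.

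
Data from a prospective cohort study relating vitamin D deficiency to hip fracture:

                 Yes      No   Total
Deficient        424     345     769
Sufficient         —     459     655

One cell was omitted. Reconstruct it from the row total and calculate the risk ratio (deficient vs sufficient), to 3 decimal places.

1.843

The missing cell is in the unexposed row: 655 − 459 = 196.
So a = 424, b = 345, c = 196, d = 459.
RR = [a/(a+b)] / [c/(c+d)] = (424/769) / (196/655) = 0.55137/0.29924 = 1.84257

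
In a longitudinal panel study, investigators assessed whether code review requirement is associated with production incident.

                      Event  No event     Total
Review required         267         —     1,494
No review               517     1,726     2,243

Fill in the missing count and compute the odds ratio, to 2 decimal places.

0.73

The missing cell is in the exposed row: 1494 − 267 = 1227.
So a = 267, b = 1227, c = 517, d = 1726.
OR = (a·d)/(b·c) = (267 × 1726) / (1227 × 517) = 460842 / 634359 = 0.72647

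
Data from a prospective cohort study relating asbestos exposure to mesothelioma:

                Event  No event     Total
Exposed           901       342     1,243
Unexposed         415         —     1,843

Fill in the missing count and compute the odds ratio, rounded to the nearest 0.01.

9.07

The missing cell is in the unexposed row: 1843 − 415 = 1428.
So a = 901, b = 342, c = 415, d = 1428.
OR = (a·d)/(b·c) = (901 × 1428) / (342 × 415) = 1286628 / 141930 = 9.06523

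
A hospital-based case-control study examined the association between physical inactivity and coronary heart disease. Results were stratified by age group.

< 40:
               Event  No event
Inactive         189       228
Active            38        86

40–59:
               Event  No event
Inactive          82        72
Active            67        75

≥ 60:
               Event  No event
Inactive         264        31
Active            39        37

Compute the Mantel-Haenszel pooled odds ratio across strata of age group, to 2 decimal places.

2.17

OR_MH = Σ(aᵢdᵢ/nᵢ) / Σ(bᵢcᵢ/nᵢ), where nᵢ is the stratum total.
Stratum 1 (< 40): n = 541; a·d/n = 189·86/541 = 30.0444; b·c/n = 228·38/541 = 16.0148
Stratum 2 (40–59): n = 296; a·d/n = 82·75/296 = 20.7770; b·c/n = 72·67/296 = 16.2973
Stratum 3 (≥ 60): n = 371; a·d/n = 264·37/371 = 26.3288; b·c/n = 31·39/371 = 3.2588
OR_MH = (30.0444 + 20.7770 + 26.3288) / (16.0148 + 16.2973 + 3.2588) = 77.1502 / 35.5708 = 2.16892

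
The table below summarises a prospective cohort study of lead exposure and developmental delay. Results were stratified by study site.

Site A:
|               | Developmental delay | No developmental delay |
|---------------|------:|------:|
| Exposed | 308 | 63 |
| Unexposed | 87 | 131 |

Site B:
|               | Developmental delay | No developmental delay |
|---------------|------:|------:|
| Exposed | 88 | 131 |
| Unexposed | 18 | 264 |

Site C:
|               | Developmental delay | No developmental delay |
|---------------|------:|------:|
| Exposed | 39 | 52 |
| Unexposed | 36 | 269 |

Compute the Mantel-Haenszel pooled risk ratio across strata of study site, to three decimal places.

RR_MH = Σ(aᵢ·n₀ᵢ/nᵢ) / Σ(cᵢ·n₁ᵢ/nᵢ), with n₁ᵢ = aᵢ+bᵢ (exposed), n₀ᵢ = cᵢ+dᵢ (unexposed), nᵢ = n₁ᵢ+n₀ᵢ.
Stratum 1 (Site A): n₁ = 371, n₀ = 218, n = 589; a·n₀/n = 308·218/589 = 113.9966; c·n₁/n = 87·371/589 = 54.7997
Stratum 2 (Site B): n₁ = 219, n₀ = 282, n = 501; a·n₀/n = 88·282/501 = 49.5329; c·n₁/n = 18·219/501 = 7.8683
Stratum 3 (Site C): n₁ = 91, n₀ = 305, n = 396; a·n₀/n = 39·305/396 = 30.0379; c·n₁/n = 36·91/396 = 8.2727
RR_MH = (113.9966 + 49.5329 + 30.0379) / (54.7997 + 7.8683 + 8.2727) = 193.5674 / 70.9407 = 2.72858

2.729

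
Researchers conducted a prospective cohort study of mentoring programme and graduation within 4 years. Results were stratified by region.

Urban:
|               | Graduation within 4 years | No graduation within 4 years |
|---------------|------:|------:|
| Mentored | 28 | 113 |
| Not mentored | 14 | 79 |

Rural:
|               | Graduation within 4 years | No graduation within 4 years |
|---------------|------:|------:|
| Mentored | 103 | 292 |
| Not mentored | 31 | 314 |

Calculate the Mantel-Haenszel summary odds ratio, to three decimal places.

2.799

OR_MH = Σ(aᵢdᵢ/nᵢ) / Σ(bᵢcᵢ/nᵢ), where nᵢ is the stratum total.
Stratum 1 (Urban): n = 234; a·d/n = 28·79/234 = 9.4530; b·c/n = 113·14/234 = 6.7607
Stratum 2 (Rural): n = 740; a·d/n = 103·314/740 = 43.7054; b·c/n = 292·31/740 = 12.2324
OR_MH = (9.4530 + 43.7054) / (6.7607 + 12.2324) = 53.1584 / 18.9931 = 2.79882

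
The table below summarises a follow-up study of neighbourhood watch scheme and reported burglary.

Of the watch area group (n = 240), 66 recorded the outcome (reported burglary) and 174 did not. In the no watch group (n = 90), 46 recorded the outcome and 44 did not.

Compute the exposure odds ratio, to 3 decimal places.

0.363

From the description: a = 66, b = 174, c = 46, d = 44.
OR = (a·d)/(b·c) = (66 × 44) / (174 × 46) = 2904 / 8004 = 0.36282
Exposure is associated with lower odds of reported burglary (OR = 0.36 < 1).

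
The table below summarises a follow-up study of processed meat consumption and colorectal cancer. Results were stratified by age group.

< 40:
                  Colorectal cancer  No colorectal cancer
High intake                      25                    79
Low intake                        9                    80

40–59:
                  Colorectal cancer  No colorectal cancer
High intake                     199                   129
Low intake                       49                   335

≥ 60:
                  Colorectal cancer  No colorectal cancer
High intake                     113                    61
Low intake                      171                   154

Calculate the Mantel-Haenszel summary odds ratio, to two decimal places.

OR_MH = Σ(aᵢdᵢ/nᵢ) / Σ(bᵢcᵢ/nᵢ), where nᵢ is the stratum total.
Stratum 1 (< 40): n = 193; a·d/n = 25·80/193 = 10.3627; b·c/n = 79·9/193 = 3.6839
Stratum 2 (40–59): n = 712; a·d/n = 199·335/712 = 93.6306; b·c/n = 129·49/712 = 8.8778
Stratum 3 (≥ 60): n = 499; a·d/n = 113·154/499 = 34.8737; b·c/n = 61·171/499 = 20.9038
OR_MH = (10.3627 + 93.6306 + 34.8737) / (3.6839 + 8.8778 + 20.9038) = 138.8671 / 33.4656 = 4.14955

4.15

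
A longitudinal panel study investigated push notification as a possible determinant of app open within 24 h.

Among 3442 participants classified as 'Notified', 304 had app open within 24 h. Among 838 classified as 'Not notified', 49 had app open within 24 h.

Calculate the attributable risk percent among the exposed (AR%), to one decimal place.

From the description: a = 304, b = 3138, c = 49, d = 789.
Risk in exposed = 304/3442 = 0.08832; risk in unexposed = 49/838 = 0.05847.
RR = 0.08832/0.05847 = 1.51046
AR% = (RR − 1)/RR × 100 = (1.51046 − 1)/1.51046 × 100 = 33.7952%

33.8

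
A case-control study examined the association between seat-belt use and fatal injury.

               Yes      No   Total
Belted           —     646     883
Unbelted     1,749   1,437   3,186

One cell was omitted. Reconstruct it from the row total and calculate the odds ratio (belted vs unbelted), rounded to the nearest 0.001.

0.301

The missing cell is in the exposed row: 883 − 646 = 237.
So a = 237, b = 646, c = 1749, d = 1437.
OR = (a·d)/(b·c) = (237 × 1437) / (646 × 1749) = 340569 / 1129854 = 0.30143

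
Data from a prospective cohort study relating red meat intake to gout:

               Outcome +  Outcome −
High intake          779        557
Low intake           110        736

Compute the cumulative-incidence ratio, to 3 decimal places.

Cells: a = 779, b = 557, c = 110, d = 736.
Risk in exposed = 779/1336 = 0.58308; risk in unexposed = 110/846 = 0.13002.
RR = 0.58308 / 0.13002 = 4.48444
The risk among the exposed is 4.48 times that among the unexposed.

4.484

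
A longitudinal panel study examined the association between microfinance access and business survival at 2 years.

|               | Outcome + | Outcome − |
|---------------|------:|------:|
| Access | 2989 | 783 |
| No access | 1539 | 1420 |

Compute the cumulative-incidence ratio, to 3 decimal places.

1.524

Cells: a = 2989, b = 783, c = 1539, d = 1420.
Risk in exposed = 2989/3772 = 0.79242; risk in unexposed = 1539/2959 = 0.52011.
RR = 0.79242 / 0.52011 = 1.52356
The risk among the exposed is 1.52 times that among the unexposed.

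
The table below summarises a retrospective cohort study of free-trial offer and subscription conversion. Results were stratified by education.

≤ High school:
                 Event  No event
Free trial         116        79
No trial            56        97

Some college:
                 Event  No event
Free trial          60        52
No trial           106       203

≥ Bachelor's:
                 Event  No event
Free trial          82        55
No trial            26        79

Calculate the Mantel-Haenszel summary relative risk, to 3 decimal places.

RR_MH = Σ(aᵢ·n₀ᵢ/nᵢ) / Σ(cᵢ·n₁ᵢ/nᵢ), with n₁ᵢ = aᵢ+bᵢ (exposed), n₀ᵢ = cᵢ+dᵢ (unexposed), nᵢ = n₁ᵢ+n₀ᵢ.
Stratum 1 (≤ High school): n₁ = 195, n₀ = 153, n = 348; a·n₀/n = 116·153/348 = 51.0000; c·n₁/n = 56·195/348 = 31.3793
Stratum 2 (Some college): n₁ = 112, n₀ = 309, n = 421; a·n₀/n = 60·309/421 = 44.0380; c·n₁/n = 106·112/421 = 28.1995
Stratum 3 (≥ Bachelor's): n₁ = 137, n₀ = 105, n = 242; a·n₀/n = 82·105/242 = 35.5785; c·n₁/n = 26·137/242 = 14.7190
RR_MH = (51.0000 + 44.0380 + 35.5785) / (31.3793 + 28.1995 + 14.7190) = 130.6165 / 74.2978 = 1.75801

1.758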